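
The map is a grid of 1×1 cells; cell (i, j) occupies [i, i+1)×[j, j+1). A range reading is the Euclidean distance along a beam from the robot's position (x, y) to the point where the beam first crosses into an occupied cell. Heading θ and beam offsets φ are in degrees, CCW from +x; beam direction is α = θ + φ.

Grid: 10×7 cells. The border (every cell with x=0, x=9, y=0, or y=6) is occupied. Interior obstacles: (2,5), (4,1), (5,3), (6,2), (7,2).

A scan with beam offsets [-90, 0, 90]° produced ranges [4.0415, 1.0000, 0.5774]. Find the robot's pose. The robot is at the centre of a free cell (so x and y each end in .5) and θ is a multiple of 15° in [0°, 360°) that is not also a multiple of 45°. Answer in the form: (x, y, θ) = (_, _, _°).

Enumerate (i+0.5, j+0.5, θ) over the 35 free cells and 16 admissible headings. For each, cast all 3 beams and compare to the given ranges.
  (8.5, 4.5, 30°): beam 1 = 1.0000 ≠ 4.0415 ✗
  (5.5, 5.5, 285°): beam 1 = 4.6587 ≠ 4.0415 ✗
  (7.5, 4.5, 345°): beam 1 = 1.5529 ≠ 4.0415 ✗
  …
  (1.5, 1.5, 120°): r_1=4.0415, r_2=1.0000, r_3=0.5774 — all match ✓
No second candidate reproduces the full scan.

(x, y, θ) = (1.5, 1.5, 120°)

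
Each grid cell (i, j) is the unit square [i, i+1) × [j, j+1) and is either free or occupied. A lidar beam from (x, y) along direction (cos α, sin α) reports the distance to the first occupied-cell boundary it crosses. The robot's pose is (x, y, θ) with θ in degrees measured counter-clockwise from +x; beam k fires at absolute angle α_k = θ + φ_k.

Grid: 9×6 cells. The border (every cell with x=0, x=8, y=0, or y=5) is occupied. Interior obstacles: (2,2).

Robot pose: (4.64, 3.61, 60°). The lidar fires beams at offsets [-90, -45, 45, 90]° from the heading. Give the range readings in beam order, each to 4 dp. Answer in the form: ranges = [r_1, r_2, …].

ranges = [3.8798, 3.4785, 1.4390, 2.7800]

beam 1: φ=-90°, α=330°
  cosα=0.8660 sinα=-0.5000 | (4,3) | tMaxX 0.4157 tMaxY 1.2200 | tΔX 1.1547 tΔY 2.0000
    t=0.4157 [x] (5,3)
    t=1.2200 [y] (5,2)
    t=1.5704 [x] (6,2)
    t=2.7251 [x] (7,2)
    t=3.2200 [y] (7,1)
    t=3.8798 [x] (8,1) — stop
  → r_1 = 3.8798
beam 2: φ=-45°, α=15°
  cosα=0.9659 sinα=0.2588 | (4,3) | tMaxX 0.3727 tMaxY 1.5068 | tΔX 1.0353 tΔY 3.8637
    t=0.3727 [x] (5,3)
    t=1.4080 [x] (6,3)
    t=1.5068 [y] (6,4)
    t=2.4433 [x] (7,4)
    t=3.4785 [x] (8,4) — stop
  → r_2 = 3.4785
beam 3: φ=45°, α=105°
  cosα=-0.2588 sinα=0.9659 | (4,3) | tMaxX 2.4728 tMaxY 0.4038 | tΔX 3.8637 tΔY 1.0353
    t=0.4038 [y] (4,4)
    t=1.4390 [y] (4,5) — stop
  → r_3 = 1.4390
beam 4: φ=90°, α=150°
  cosα=-0.8660 sinα=0.5000 | (4,3) | tMaxX 0.7390 tMaxY 0.7800 | tΔX 1.1547 tΔY 2.0000
    t=0.7390 [x] (3,3)
    t=0.7800 [y] (3,4)
    t=1.8937 [x] (2,4)
    t=2.7800 [y] (2,5) — stop
  → r_4 = 2.7800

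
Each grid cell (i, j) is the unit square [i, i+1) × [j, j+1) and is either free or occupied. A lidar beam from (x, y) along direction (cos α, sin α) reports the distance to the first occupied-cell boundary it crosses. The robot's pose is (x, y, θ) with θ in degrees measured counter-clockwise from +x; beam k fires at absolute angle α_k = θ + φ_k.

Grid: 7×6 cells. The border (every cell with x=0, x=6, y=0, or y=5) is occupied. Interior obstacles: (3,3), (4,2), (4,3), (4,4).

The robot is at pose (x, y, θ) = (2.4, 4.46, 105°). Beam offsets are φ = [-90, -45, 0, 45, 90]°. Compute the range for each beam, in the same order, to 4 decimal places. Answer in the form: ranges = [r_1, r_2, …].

ranges = [1.6564, 0.6235, 0.5590, 1.0800, 1.4494]

beam 1: φ=-90°, α=15°
  d=(0.9659,0.2588)  start (2,4)  tX=0.6212 tY=2.0864  stride 1/|dx|=1.0353 1/|dy|=3.8637
    cross x-line → (3,4), t=0.6212
    cross x-line → (4,4), t=1.6564 (wall)
  → r_1 = 1.6564
beam 2: φ=-45°, α=60°
  d=(0.5000,0.8660)  start (2,4)  tX=1.2000 tY=0.6235  stride 1/|dx|=2.0000 1/|dy|=1.1547
    cross y-line → (2,5), t=0.6235 (wall)
  → r_2 = 0.6235
beam 3: φ=0°, α=105°
  d=(-0.2588,0.9659)  start (2,4)  tX=1.5455 tY=0.5590  stride 1/|dx|=3.8637 1/|dy|=1.0353
    cross y-line → (2,5), t=0.5590 (wall)
  → r_3 = 0.5590
beam 4: φ=45°, α=150°
  d=(-0.8660,0.5000)  start (2,4)  tX=0.4619 tY=1.0800  stride 1/|dx|=1.1547 1/|dy|=2.0000
    cross x-line → (1,4), t=0.4619
    cross y-line → (1,5), t=1.0800 (wall)
  → r_4 = 1.0800
beam 5: φ=90°, α=195°
  d=(-0.9659,-0.2588)  start (2,4)  tX=0.4141 tY=1.7773  stride 1/|dx|=1.0353 1/|dy|=3.8637
    cross x-line → (1,4), t=0.4141
    cross x-line → (0,4), t=1.4494 (wall)
  → r_5 = 1.4494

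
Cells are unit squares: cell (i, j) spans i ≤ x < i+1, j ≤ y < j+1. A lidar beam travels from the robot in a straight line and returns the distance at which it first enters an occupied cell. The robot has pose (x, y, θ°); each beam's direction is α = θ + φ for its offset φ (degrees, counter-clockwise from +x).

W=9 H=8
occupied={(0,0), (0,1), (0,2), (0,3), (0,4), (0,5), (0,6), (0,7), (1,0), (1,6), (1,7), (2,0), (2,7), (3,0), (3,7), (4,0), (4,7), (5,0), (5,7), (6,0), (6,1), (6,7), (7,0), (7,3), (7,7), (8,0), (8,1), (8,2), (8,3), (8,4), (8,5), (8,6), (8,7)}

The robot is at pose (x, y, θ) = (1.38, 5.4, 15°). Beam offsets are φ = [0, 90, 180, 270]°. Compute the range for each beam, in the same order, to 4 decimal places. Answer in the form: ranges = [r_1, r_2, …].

beam 1: φ=0°, α=15°
  cosα=0.9659 sinα=0.2588 | (1,5) | tMaxX 0.6419 tMaxY 2.3182 | tΔX 1.0353 tΔY 3.8637
    t=0.6419 [x] (2,5)
    t=1.6771 [x] (3,5)
    t=2.3182 [y] (3,6)
    t=2.7124 [x] (4,6)
    t=3.7477 [x] (5,6)
    t=4.7830 [x] (6,6)
    t=5.8183 [x] (7,6)
    t=6.1819 [y] (7,7) — stop
  → r_1 = 6.1819
beam 2: φ=90°, α=105°
  cosα=-0.2588 sinα=0.9659 | (1,5) | tMaxX 1.4682 tMaxY 0.6212 | tΔX 3.8637 tΔY 1.0353
    t=0.6212 [y] (1,6) — stop
  → r_2 = 0.6212
beam 3: φ=180°, α=195°
  cosα=-0.9659 sinα=-0.2588 | (1,5) | tMaxX 0.3934 tMaxY 1.5455 | tΔX 1.0353 tΔY 3.8637
    t=0.3934 [x] (0,5) — stop
  → r_3 = 0.3934
beam 4: φ=270°, α=285°
  cosα=0.2588 sinα=-0.9659 | (1,5) | tMaxX 2.3955 tMaxY 0.4141 | tΔX 3.8637 tΔY 1.0353
    t=0.4141 [y] (1,4)
    t=1.4494 [y] (1,3)
    t=2.3955 [x] (2,3)
    t=2.4847 [y] (2,2)
    t=3.5199 [y] (2,1)
    t=4.5552 [y] (2,0) — stop
  → r_4 = 4.5552

ranges = [6.1819, 0.6212, 0.3934, 4.5552]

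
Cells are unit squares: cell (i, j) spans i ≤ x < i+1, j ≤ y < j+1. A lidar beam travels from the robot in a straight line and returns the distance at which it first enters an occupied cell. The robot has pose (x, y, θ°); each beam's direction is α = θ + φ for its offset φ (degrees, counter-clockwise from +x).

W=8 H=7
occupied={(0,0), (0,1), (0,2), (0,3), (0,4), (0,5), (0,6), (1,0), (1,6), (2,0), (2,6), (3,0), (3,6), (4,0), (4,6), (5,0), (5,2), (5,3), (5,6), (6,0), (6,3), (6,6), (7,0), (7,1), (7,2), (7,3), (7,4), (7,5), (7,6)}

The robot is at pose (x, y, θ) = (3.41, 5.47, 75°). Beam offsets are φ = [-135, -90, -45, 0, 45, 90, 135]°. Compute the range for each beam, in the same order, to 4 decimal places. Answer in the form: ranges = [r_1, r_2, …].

beam 1: φ=-135°, α=300°
  dir = (cos 300°, sin 300°) = (0.5000, -0.8660); from cell (3,5)
  next x-line at t=1.1800, next y-line at t=0.5427; Δt_x=2.0000, Δt_y=1.1547
    y: enter (3,4) at t=0.5427
    x: enter (4,4) at t=1.1800
    y: enter (4,3) at t=1.6974
    y: enter (4,2) at t=2.8521
    x: enter (5,2) at t=3.1800 ← occupied
  → r_1 = 3.1800
beam 2: φ=-90°, α=345°
  dir = (cos 345°, sin 345°) = (0.9659, -0.2588); from cell (3,5)
  next x-line at t=0.6108, next y-line at t=1.8159; Δt_x=1.0353, Δt_y=3.8637
    x: enter (4,5) at t=0.6108
    x: enter (5,5) at t=1.6461
    y: enter (5,4) at t=1.8159
    x: enter (6,4) at t=2.6814
    x: enter (7,4) at t=3.7166 ← occupied
  → r_2 = 3.7166
beam 3: φ=-45°, α=30°
  dir = (cos 30°, sin 30°) = (0.8660, 0.5000); from cell (3,5)
  next x-line at t=0.6813, next y-line at t=1.0600; Δt_x=1.1547, Δt_y=2.0000
    x: enter (4,5) at t=0.6813
    y: enter (4,6) at t=1.0600 ← occupied
  → r_3 = 1.0600
beam 4: φ=0°, α=75°
  dir = (cos 75°, sin 75°) = (0.2588, 0.9659); from cell (3,5)
  next x-line at t=2.2796, next y-line at t=0.5487; Δt_x=3.8637, Δt_y=1.0353
    y: enter (3,6) at t=0.5487 ← occupied
  → r_4 = 0.5487
beam 5: φ=45°, α=120°
  dir = (cos 120°, sin 120°) = (-0.5000, 0.8660); from cell (3,5)
  next x-line at t=0.8200, next y-line at t=0.6120; Δt_x=2.0000, Δt_y=1.1547
    y: enter (3,6) at t=0.6120 ← occupied
  → r_5 = 0.6120
beam 6: φ=90°, α=165°
  dir = (cos 165°, sin 165°) = (-0.9659, 0.2588); from cell (3,5)
  next x-line at t=0.4245, next y-line at t=2.0478; Δt_x=1.0353, Δt_y=3.8637
    x: enter (2,5) at t=0.4245
    x: enter (1,5) at t=1.4597
    y: enter (1,6) at t=2.0478 ← occupied
  → r_6 = 2.0478
beam 7: φ=135°, α=210°
  dir = (cos 210°, sin 210°) = (-0.8660, -0.5000); from cell (3,5)
  next x-line at t=0.4734, next y-line at t=0.9400; Δt_x=1.1547, Δt_y=2.0000
    x: enter (2,5) at t=0.4734
    y: enter (2,4) at t=0.9400
    x: enter (1,4) at t=1.6281
    x: enter (0,4) at t=2.7828 ← occupied
  → r_7 = 2.7828

ranges = [3.1800, 3.7166, 1.0600, 0.5487, 0.6120, 2.0478, 2.7828]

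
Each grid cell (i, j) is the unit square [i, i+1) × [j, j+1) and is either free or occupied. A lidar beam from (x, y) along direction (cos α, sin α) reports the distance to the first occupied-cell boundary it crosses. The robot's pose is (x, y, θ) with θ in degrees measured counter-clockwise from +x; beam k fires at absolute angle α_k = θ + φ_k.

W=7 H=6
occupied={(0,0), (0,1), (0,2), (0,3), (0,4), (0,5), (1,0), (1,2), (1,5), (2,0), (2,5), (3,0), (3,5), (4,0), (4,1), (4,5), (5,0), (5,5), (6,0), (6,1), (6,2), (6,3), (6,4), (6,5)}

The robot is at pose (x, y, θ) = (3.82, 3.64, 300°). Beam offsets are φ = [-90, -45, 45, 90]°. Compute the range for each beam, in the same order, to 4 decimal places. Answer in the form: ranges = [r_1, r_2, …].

ranges = [2.1016, 2.7331, 2.2569, 2.5172]

beam 1: φ=-90°, α=210°
  direction (-0.8660, -0.5000); cell (3,3); t to first gridline: x 0.9469, y 1.2800 (then +1.1547 / +2.0000)
    (2,3) via x @ 0.9469
    (2,2) via y @ 1.2800
    (1,2) via x @ 2.1016  # hit
  → r_1 = 2.1016
beam 2: φ=-45°, α=255°
  direction (-0.2588, -0.9659); cell (3,3); t to first gridline: x 3.1682, y 0.6626 (then +3.8637 / +1.0353)
    (3,2) via y @ 0.6626
    (3,1) via y @ 1.6979
    (3,0) via y @ 2.7331  # hit
  → r_2 = 2.7331
beam 3: φ=45°, α=345°
  direction (0.9659, -0.2588); cell (3,3); t to first gridline: x 0.1863, y 2.4728 (then +1.0353 / +3.8637)
    (4,3) via x @ 0.1863
    (5,3) via x @ 1.2216
    (6,3) via x @ 2.2569  # hit
  → r_3 = 2.2569
beam 4: φ=90°, α=30°
  direction (0.8660, 0.5000); cell (3,3); t to first gridline: x 0.2078, y 0.7200 (then +1.1547 / +2.0000)
    (4,3) via x @ 0.2078
    (4,4) via y @ 0.7200
    (5,4) via x @ 1.3625
    (6,4) via x @ 2.5172  # hit
  → r_4 = 2.5172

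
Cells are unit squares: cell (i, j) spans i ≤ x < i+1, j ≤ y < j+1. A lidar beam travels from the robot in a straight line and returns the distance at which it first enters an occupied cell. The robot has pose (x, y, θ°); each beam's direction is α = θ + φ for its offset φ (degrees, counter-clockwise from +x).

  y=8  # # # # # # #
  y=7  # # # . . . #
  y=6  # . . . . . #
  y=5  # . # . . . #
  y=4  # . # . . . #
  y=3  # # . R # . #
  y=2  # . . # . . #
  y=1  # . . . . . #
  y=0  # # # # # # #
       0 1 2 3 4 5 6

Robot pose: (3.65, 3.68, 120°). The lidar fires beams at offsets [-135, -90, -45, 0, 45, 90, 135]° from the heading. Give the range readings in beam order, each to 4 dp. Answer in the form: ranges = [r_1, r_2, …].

beam 1: φ=-135°, α=345°
  d=(0.9659,-0.2588)  start (3,3)  tX=0.3623 tY=2.6273  stride 1/|dx|=1.0353 1/|dy|=3.8637
    cross x-line → (4,3), t=0.3623 (wall)
  → r_1 = 0.3623
beam 2: φ=-90°, α=30°
  d=(0.8660,0.5000)  start (3,3)  tX=0.4041 tY=0.6400  stride 1/|dx|=1.1547 1/|dy|=2.0000
    cross x-line → (4,3), t=0.4041 (wall)
  → r_2 = 0.4041
beam 3: φ=-45°, α=75°
  d=(0.2588,0.9659)  start (3,3)  tX=1.3523 tY=0.3313  stride 1/|dx|=3.8637 1/|dy|=1.0353
    cross y-line → (3,4), t=0.3313
    cross x-line → (4,4), t=1.3523
    cross y-line → (4,5), t=1.3666
    cross y-line → (4,6), t=2.4018
    cross y-line → (4,7), t=3.4371
    cross y-line → (4,8), t=4.4724 (wall)
  → r_3 = 4.4724
beam 4: φ=0°, α=120°
  d=(-0.5000,0.8660)  start (3,3)  tX=1.3000 tY=0.3695  stride 1/|dx|=2.0000 1/|dy|=1.1547
    cross y-line → (3,4), t=0.3695
    cross x-line → (2,4), t=1.3000 (wall)
  → r_4 = 1.3000
beam 5: φ=45°, α=165°
  d=(-0.9659,0.2588)  start (3,3)  tX=0.6729 tY=1.2364  stride 1/|dx|=1.0353 1/|dy|=3.8637
    cross x-line → (2,3), t=0.6729
    cross y-line → (2,4), t=1.2364 (wall)
  → r_5 = 1.2364
beam 6: φ=90°, α=210°
  d=(-0.8660,-0.5000)  start (3,3)  tX=0.7506 tY=1.3600  stride 1/|dx|=1.1547 1/|dy|=2.0000
    cross x-line → (2,3), t=0.7506
    cross y-line → (2,2), t=1.3600
    cross x-line → (1,2), t=1.9053
    cross x-line → (0,2), t=3.0600 (wall)
  → r_6 = 3.0600
beam 7: φ=135°, α=255°
  d=(-0.2588,-0.9659)  start (3,3)  tX=2.5114 tY=0.7040  stride 1/|dx|=3.8637 1/|dy|=1.0353
    cross y-line → (3,2), t=0.7040 (wall)
  → r_7 = 0.7040

ranges = [0.3623, 0.4041, 4.4724, 1.3000, 1.2364, 3.0600, 0.7040]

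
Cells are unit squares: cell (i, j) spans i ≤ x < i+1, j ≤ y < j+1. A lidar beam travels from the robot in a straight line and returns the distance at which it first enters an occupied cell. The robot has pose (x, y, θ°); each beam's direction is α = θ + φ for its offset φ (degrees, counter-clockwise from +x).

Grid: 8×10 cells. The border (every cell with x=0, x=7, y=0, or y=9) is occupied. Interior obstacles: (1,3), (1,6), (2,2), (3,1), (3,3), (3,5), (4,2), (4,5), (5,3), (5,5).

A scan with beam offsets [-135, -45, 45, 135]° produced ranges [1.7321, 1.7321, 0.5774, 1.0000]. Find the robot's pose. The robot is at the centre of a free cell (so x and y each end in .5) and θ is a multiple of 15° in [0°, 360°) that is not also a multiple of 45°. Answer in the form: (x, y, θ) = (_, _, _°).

(x, y, θ) = (2.5, 5.5, 345°)

The pose lattice has 38·16 = 608 candidates. Test each by forward raycasting.
  (4.5, 3.5, 150°): beam 1 = 0.5176 ≠ 1.7321 ✗
  (6.5, 8.5, 240°): beam 1 = 0.5176 ≠ 1.7321 ✗
  (6.5, 5.5, 285°): beam 1 = 0.5774 ≠ 1.7321 ✗
  …
  (2.5, 5.5, 345°): r_1=1.7321, r_2=1.7321, r_3=0.5774, r_4=1.0000 — all match ✓
Only this pose fits every beam.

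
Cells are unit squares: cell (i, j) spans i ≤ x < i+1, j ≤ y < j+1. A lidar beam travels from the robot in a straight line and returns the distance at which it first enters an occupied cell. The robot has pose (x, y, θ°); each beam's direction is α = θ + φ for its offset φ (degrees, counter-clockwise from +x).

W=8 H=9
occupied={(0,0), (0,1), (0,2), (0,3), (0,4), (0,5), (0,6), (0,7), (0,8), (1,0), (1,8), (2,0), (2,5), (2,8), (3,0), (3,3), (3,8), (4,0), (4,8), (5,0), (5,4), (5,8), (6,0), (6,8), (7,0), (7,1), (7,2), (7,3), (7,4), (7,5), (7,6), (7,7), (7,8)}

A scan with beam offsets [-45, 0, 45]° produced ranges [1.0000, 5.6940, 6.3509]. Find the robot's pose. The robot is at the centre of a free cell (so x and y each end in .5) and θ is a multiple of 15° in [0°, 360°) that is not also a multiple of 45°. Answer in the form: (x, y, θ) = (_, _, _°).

(x, y, θ) = (3.5, 6.5, 255°)

Enumerate (i+0.5, j+0.5, θ) over the 39 free cells and 16 admissible headings. For each, cast all 3 beams and compare to the given ranges.
  (5.5, 3.5, 15°): beam 1 = 1.7321 ≠ 1.0000 ✗
  (1.5, 6.5, 285°): beam 3 = 1.0000 ≠ 6.3509 ✗
  (6.5, 1.5, 195°): beam 1 = 3.0000 ≠ 1.0000 ✗
  (6.5, 5.5, 15°): beam 1 = 0.5774 ≠ 1.0000 ✗
  (3.5, 4.5, 210°): beam 1 = 2.5882 ≠ 1.0000 ✗
  …
  (3.5, 6.5, 255°): r_1=1.0000, r_2=5.6940, r_3=6.3509 — all match ✓
Unique over the lattice → pose = (3.5, 6.5, 255°).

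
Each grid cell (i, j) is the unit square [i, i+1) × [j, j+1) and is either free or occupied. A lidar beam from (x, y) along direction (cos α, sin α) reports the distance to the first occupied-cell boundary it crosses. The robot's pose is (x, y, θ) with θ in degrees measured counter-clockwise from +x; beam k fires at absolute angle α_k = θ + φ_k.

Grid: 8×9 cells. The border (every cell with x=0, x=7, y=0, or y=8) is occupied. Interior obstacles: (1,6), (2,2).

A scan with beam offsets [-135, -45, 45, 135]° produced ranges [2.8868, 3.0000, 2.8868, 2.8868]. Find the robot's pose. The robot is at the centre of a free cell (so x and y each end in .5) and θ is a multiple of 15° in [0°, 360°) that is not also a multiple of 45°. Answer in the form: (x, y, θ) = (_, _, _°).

Enumerate (i+0.5, j+0.5, θ) over the 40 free cells and 16 admissible headings. For each, cast all 4 beams and compare to the given ranges.
  (4.5, 5.5, 330°): beam 1 = 3.6235 ≠ 2.8868 ✗
  (4.5, 4.5, 30°): beam 1 = 3.6235 ≠ 2.8868 ✗
  (5.5, 6.5, 285°): beam 1 = 3.0000 ≠ 2.8868 ✗
  (4.5, 6.5, 240°): beam 1 = 1.5529 ≠ 2.8868 ✗
  …
  (4.5, 5.5, 285°): r_1=2.8868, r_2=3.0000, r_3=2.8868, r_4=2.8868 — all match ✓
Unique over the lattice → pose = (4.5, 5.5, 285°).

(x, y, θ) = (4.5, 5.5, 285°)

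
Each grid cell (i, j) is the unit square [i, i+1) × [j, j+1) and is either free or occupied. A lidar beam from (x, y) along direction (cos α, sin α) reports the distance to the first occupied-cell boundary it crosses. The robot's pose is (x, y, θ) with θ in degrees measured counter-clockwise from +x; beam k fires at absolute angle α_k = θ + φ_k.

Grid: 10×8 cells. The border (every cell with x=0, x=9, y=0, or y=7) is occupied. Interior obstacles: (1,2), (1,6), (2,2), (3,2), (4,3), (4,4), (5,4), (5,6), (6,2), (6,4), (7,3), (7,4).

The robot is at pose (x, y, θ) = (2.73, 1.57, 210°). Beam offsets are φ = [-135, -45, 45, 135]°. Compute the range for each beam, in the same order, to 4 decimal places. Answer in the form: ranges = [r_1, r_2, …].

ranges = [0.4452, 1.6614, 0.5901, 2.2023]

beam 1: φ=-135°, α=75°
  direction (0.2588, 0.9659); cell (2,1); t to first gridline: x 1.0432, y 0.4452 (then +3.8637 / +1.0353)
    (2,2) via y @ 0.4452  # hit
  → r_1 = 0.4452
beam 2: φ=-45°, α=165°
  direction (-0.9659, 0.2588); cell (2,1); t to first gridline: x 0.7558, y 1.6614 (then +1.0353 / +3.8637)
    (1,1) via x @ 0.7558
    (1,2) via y @ 1.6614  # hit
  → r_2 = 1.6614
beam 3: φ=45°, α=255°
  direction (-0.2588, -0.9659); cell (2,1); t to first gridline: x 2.8205, y 0.5901 (then +3.8637 / +1.0353)
    (2,0) via y @ 0.5901  # hit
  → r_3 = 0.5901
beam 4: φ=135°, α=345°
  direction (0.9659, -0.2588); cell (2,1); t to first gridline: x 0.2795, y 2.2023 (then +1.0353 / +3.8637)
    (3,1) via x @ 0.2795
    (4,1) via x @ 1.3148
    (4,0) via y @ 2.2023  # hit
  → r_4 = 2.2023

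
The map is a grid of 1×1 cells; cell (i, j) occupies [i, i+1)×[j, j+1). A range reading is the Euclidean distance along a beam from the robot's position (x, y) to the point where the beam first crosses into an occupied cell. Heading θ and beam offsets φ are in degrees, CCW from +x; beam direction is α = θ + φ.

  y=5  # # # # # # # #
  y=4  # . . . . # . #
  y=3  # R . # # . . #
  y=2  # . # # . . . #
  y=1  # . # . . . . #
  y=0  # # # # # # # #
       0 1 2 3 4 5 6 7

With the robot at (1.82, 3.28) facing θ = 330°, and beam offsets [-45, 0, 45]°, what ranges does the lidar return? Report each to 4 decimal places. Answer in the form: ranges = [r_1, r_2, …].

ranges = [0.6955, 0.5600, 1.2216]

beam 1: φ=-45°, α=285°
  cosα=0.2588 sinα=-0.9659 | (1,3) | tMaxX 0.6955 tMaxY 0.2899 | tΔX 3.8637 tΔY 1.0353
    t=0.2899 [y] (1,2)
    t=0.6955 [x] (2,2) — stop
  → r_1 = 0.6955
beam 2: φ=0°, α=330°
  cosα=0.8660 sinα=-0.5000 | (1,3) | tMaxX 0.2078 tMaxY 0.5600 | tΔX 1.1547 tΔY 2.0000
    t=0.2078 [x] (2,3)
    t=0.5600 [y] (2,2) — stop
  → r_2 = 0.5600
beam 3: φ=45°, α=15°
  cosα=0.9659 sinα=0.2588 | (1,3) | tMaxX 0.1863 tMaxY 2.7819 | tΔX 1.0353 tΔY 3.8637
    t=0.1863 [x] (2,3)
    t=1.2216 [x] (3,3) — stop
  → r_3 = 1.2216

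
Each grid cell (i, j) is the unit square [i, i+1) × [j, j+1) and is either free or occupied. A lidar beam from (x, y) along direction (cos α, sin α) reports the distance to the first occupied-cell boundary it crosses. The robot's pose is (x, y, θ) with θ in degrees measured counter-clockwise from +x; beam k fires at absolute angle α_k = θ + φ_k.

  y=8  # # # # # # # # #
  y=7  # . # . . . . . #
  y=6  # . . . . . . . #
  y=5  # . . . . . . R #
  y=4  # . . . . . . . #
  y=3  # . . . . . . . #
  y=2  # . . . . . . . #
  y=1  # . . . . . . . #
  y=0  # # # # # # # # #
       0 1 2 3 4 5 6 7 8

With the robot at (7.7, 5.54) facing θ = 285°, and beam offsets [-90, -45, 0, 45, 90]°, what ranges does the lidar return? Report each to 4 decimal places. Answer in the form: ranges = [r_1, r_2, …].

ranges = [6.9364, 5.2423, 1.1591, 0.3464, 0.3106]

beam 1: φ=-90°, α=195°
  cosα=-0.9659 sinα=-0.2588 | (7,5) | tMaxX 0.7247 tMaxY 2.0864 | tΔX 1.0353 tΔY 3.8637
    t=0.7247 [x] (6,5)
    t=1.7600 [x] (5,5)
    t=2.0864 [y] (5,4)
    t=2.7952 [x] (4,4)
    t=3.8305 [x] (3,4)
    t=4.8658 [x] (2,4)
    t=5.9011 [x] (1,4)
    t=5.9501 [y] (1,3)
    t=6.9364 [x] (0,3) — stop
  → r_1 = 6.9364
beam 2: φ=-45°, α=240°
  cosα=-0.5000 sinα=-0.8660 | (7,5) | tMaxX 1.4000 tMaxY 0.6235 | tΔX 2.0000 tΔY 1.1547
    t=0.6235 [y] (7,4)
    t=1.4000 [x] (6,4)
    t=1.7782 [y] (6,3)
    t=2.9329 [y] (6,2)
    t=3.4000 [x] (5,2)
    t=4.0876 [y] (5,1)
    t=5.2423 [y] (5,0) — stop
  → r_2 = 5.2423
beam 3: φ=0°, α=285°
  cosα=0.2588 sinα=-0.9659 | (7,5) | tMaxX 1.1591 tMaxY 0.5590 | tΔX 3.8637 tΔY 1.0353
    t=0.5590 [y] (7,4)
    t=1.1591 [x] (8,4) — stop
  → r_3 = 1.1591
beam 4: φ=45°, α=330°
  cosα=0.8660 sinα=-0.5000 | (7,5) | tMaxX 0.3464 tMaxY 1.0800 | tΔX 1.1547 tΔY 2.0000
    t=0.3464 [x] (8,5) — stop
  → r_4 = 0.3464
beam 5: φ=90°, α=15°
  cosα=0.9659 sinα=0.2588 | (7,5) | tMaxX 0.3106 tMaxY 1.7773 | tΔX 1.0353 tΔY 3.8637
    t=0.3106 [x] (8,5) — stop
  → r_5 = 0.3106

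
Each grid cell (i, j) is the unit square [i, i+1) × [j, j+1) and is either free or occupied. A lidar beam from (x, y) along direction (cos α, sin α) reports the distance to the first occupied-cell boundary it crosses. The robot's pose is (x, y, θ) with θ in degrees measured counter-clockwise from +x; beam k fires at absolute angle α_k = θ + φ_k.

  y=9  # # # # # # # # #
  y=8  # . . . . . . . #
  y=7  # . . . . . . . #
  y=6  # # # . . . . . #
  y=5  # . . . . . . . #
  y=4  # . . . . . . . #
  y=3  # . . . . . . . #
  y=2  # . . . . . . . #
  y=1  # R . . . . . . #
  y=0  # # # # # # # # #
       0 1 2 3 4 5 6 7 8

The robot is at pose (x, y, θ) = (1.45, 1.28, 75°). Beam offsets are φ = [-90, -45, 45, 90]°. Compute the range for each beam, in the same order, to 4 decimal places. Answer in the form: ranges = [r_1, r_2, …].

ranges = [1.0818, 7.5633, 0.9000, 0.4659]

beam 1: φ=-90°, α=345°
  dir = (cos 345°, sin 345°) = (0.9659, -0.2588); from cell (1,1)
  next x-line at t=0.5694, next y-line at t=1.0818; Δt_x=1.0353, Δt_y=3.8637
    x: enter (2,1) at t=0.5694
    y: enter (2,0) at t=1.0818 ← occupied
  → r_1 = 1.0818
beam 2: φ=-45°, α=30°
  dir = (cos 30°, sin 30°) = (0.8660, 0.5000); from cell (1,1)
  next x-line at t=0.6351, next y-line at t=1.4400; Δt_x=1.1547, Δt_y=2.0000
    x: enter (2,1) at t=0.6351
    y: enter (2,2) at t=1.4400
    x: enter (3,2) at t=1.7898
    x: enter (4,2) at t=2.9445
    y: enter (4,3) at t=3.4400
    x: enter (5,3) at t=4.0992
    x: enter (6,3) at t=5.2539
    y: enter (6,4) at t=5.4400
    x: enter (7,4) at t=6.4086
    y: enter (7,5) at t=7.4400
    x: enter (8,5) at t=7.5633 ← occupied
  → r_2 = 7.5633
beam 3: φ=45°, α=120°
  dir = (cos 120°, sin 120°) = (-0.5000, 0.8660); from cell (1,1)
  next x-line at t=0.9000, next y-line at t=0.8314; Δt_x=2.0000, Δt_y=1.1547
    y: enter (1,2) at t=0.8314
    x: enter (0,2) at t=0.9000 ← occupied
  → r_3 = 0.9000
beam 4: φ=90°, α=165°
  dir = (cos 165°, sin 165°) = (-0.9659, 0.2588); from cell (1,1)
  next x-line at t=0.4659, next y-line at t=2.7819; Δt_x=1.0353, Δt_y=3.8637
    x: enter (0,1) at t=0.4659 ← occupied
  → r_4 = 0.4659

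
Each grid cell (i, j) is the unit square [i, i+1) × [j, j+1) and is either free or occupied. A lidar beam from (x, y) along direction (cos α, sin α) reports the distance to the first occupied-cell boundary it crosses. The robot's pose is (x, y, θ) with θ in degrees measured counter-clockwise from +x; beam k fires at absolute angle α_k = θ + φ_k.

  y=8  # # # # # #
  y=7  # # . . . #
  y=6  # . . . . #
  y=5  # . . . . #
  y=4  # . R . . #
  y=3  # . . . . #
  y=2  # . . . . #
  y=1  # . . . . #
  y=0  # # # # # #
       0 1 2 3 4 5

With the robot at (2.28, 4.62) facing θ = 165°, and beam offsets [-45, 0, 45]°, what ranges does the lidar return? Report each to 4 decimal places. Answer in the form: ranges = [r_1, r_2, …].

beam 1: φ=-45°, α=120°
  direction (-0.5000, 0.8660); cell (2,4); t to first gridline: x 0.5600, y 0.4388 (then +2.0000 / +1.1547)
    (2,5) via y @ 0.4388
    (1,5) via x @ 0.5600
    (1,6) via y @ 1.5935
    (0,6) via x @ 2.5600  # hit
  → r_1 = 2.5600
beam 2: φ=0°, α=165°
  direction (-0.9659, 0.2588); cell (2,4); t to first gridline: x 0.2899, y 1.4682 (then +1.0353 / +3.8637)
    (1,4) via x @ 0.2899
    (0,4) via x @ 1.3252  # hit
  → r_2 = 1.3252
beam 3: φ=45°, α=210°
  direction (-0.8660, -0.5000); cell (2,4); t to first gridline: x 0.3233, y 1.2400 (then +1.1547 / +2.0000)
    (1,4) via x @ 0.3233
    (1,3) via y @ 1.2400
    (0,3) via x @ 1.4780  # hit
  → r_3 = 1.4780

ranges = [2.5600, 1.3252, 1.4780]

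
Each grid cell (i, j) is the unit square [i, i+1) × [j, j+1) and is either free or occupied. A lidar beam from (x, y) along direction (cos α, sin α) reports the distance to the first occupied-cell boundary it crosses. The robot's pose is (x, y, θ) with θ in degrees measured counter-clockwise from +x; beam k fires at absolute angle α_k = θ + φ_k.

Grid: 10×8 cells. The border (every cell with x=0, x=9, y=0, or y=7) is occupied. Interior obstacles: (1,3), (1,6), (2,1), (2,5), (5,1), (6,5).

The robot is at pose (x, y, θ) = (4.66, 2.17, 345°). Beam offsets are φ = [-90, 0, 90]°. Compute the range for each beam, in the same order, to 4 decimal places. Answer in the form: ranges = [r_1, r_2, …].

beam 1: φ=-90°, α=255°
  direction (-0.2588, -0.9659); cell (4,2); t to first gridline: x 2.5500, y 0.1760 (then +3.8637 / +1.0353)
    (4,1) via y @ 0.1760
    (4,0) via y @ 1.2113  # hit
  → r_1 = 1.2113
beam 2: φ=0°, α=345°
  direction (0.9659, -0.2588); cell (4,2); t to first gridline: x 0.3520, y 0.6568 (then +1.0353 / +3.8637)
    (5,2) via x @ 0.3520
    (5,1) via y @ 0.6568  # hit
  → r_2 = 0.6568
beam 3: φ=90°, α=75°
  direction (0.2588, 0.9659); cell (4,2); t to first gridline: x 1.3137, y 0.8593 (then +3.8637 / +1.0353)
    (4,3) via y @ 0.8593
    (5,3) via x @ 1.3137
    (5,4) via y @ 1.8946
    (5,5) via y @ 2.9298
    (5,6) via y @ 3.9651
    (5,7) via y @ 5.0004  # hit
  → r_3 = 5.0004

ranges = [1.2113, 0.6568, 5.0004]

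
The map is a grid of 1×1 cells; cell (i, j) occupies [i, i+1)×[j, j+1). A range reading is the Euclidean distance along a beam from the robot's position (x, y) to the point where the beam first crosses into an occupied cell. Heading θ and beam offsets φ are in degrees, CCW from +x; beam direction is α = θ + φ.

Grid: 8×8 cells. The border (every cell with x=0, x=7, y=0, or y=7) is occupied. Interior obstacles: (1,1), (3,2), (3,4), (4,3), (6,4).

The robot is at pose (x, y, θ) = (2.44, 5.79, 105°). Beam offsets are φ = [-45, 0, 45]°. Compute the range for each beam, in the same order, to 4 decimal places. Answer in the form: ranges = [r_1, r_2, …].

beam 1: φ=-45°, α=60°
  direction (0.5000, 0.8660); cell (2,5); t to first gridline: x 1.1200, y 0.2425 (then +2.0000 / +1.1547)
    (2,6) via y @ 0.2425
    (3,6) via x @ 1.1200
    (3,7) via y @ 1.3972  # hit
  → r_1 = 1.3972
beam 2: φ=0°, α=105°
  direction (-0.2588, 0.9659); cell (2,5); t to first gridline: x 1.7000, y 0.2174 (then +3.8637 / +1.0353)
    (2,6) via y @ 0.2174
    (2,7) via y @ 1.2527  # hit
  → r_2 = 1.2527
beam 3: φ=45°, α=150°
  direction (-0.8660, 0.5000); cell (2,5); t to first gridline: x 0.5081, y 0.4200 (then +1.1547 / +2.0000)
    (2,6) via y @ 0.4200
    (1,6) via x @ 0.5081
    (0,6) via x @ 1.6628  # hit
  → r_3 = 1.6628

ranges = [1.3972, 1.2527, 1.6628]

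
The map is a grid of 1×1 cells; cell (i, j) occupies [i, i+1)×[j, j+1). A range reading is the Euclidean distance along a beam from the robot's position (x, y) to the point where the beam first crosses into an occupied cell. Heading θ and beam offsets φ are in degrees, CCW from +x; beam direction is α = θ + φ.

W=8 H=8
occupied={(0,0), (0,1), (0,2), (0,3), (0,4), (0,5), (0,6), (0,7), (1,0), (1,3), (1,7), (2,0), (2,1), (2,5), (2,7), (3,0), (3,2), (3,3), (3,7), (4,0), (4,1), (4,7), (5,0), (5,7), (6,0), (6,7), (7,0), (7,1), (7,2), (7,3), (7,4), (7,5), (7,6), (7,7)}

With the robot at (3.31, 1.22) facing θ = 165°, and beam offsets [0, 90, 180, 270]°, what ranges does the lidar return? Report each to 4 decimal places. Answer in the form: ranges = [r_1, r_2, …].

beam 1: φ=0°, α=165°
  cosα=-0.9659 sinα=0.2588 | (3,1) | tMaxX 0.3209 tMaxY 3.0137 | tΔX 1.0353 tΔY 3.8637
    t=0.3209 [x] (2,1) — stop
  → r_1 = 0.3209
beam 2: φ=90°, α=255°
  cosα=-0.2588 sinα=-0.9659 | (3,1) | tMaxX 1.1977 tMaxY 0.2278 | tΔX 3.8637 tΔY 1.0353
    t=0.2278 [y] (3,0) — stop
  → r_2 = 0.2278
beam 3: φ=180°, α=345°
  cosα=0.9659 sinα=-0.2588 | (3,1) | tMaxX 0.7143 tMaxY 0.8500 | tΔX 1.0353 tΔY 3.8637
    t=0.7143 [x] (4,1) — stop
  → r_3 = 0.7143
beam 4: φ=270°, α=75°
  cosα=0.2588 sinα=0.9659 | (3,1) | tMaxX 2.6660 tMaxY 0.8075 | tΔX 3.8637 tΔY 1.0353
    t=0.8075 [y] (3,2) — stop
  → r_4 = 0.8075

ranges = [0.3209, 0.2278, 0.7143, 0.8075]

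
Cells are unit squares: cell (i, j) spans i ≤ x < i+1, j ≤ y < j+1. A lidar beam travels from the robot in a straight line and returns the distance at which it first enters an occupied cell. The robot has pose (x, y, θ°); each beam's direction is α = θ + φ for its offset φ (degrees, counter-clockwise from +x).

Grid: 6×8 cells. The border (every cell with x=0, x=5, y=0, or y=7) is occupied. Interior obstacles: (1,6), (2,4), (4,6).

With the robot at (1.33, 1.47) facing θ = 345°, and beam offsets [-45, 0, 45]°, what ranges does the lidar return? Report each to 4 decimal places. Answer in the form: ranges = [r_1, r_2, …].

beam 1: φ=-45°, α=300°
  direction (0.5000, -0.8660); cell (1,1); t to first gridline: x 1.3400, y 0.5427 (then +2.0000 / +1.1547)
    (1,0) via y @ 0.5427  # hit
  → r_1 = 0.5427
beam 2: φ=0°, α=345°
  direction (0.9659, -0.2588); cell (1,1); t to first gridline: x 0.6936, y 1.8159 (then +1.0353 / +3.8637)
    (2,1) via x @ 0.6936
    (3,1) via x @ 1.7289
    (3,0) via y @ 1.8159  # hit
  → r_2 = 1.8159
beam 3: φ=45°, α=30°
  direction (0.8660, 0.5000); cell (1,1); t to first gridline: x 0.7736, y 1.0600 (then +1.1547 / +2.0000)
    (2,1) via x @ 0.7736
    (2,2) via y @ 1.0600
    (3,2) via x @ 1.9283
    (3,3) via y @ 3.0600
    (4,3) via x @ 3.0831
    (5,3) via x @ 4.2378  # hit
  → r_3 = 4.2378

ranges = [0.5427, 1.8159, 4.2378]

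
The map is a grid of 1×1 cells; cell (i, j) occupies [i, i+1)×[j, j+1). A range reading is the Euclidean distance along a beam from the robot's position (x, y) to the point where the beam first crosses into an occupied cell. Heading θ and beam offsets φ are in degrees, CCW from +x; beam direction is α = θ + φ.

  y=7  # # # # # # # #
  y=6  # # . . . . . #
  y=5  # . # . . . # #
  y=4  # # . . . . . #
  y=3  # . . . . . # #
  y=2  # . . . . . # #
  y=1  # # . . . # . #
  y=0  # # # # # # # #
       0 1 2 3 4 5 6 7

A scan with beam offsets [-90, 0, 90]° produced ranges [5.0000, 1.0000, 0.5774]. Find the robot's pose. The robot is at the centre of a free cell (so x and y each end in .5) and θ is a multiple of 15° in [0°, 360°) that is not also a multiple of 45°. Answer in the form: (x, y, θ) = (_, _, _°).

(x, y, θ) = (3.5, 6.5, 30°)

Enumerate (i+0.5, j+0.5, θ) over the 28 free cells and 16 admissible headings. For each, cast all 3 beams and compare to the given ranges.
  (2.5, 1.5, 240°): beam 1 = 0.5774 ≠ 5.0000 ✗
  (3.5, 5.5, 330°): beam 1 = 4.0415 ≠ 5.0000 ✗
  (3.5, 6.5, 285°): beam 1 = 1.5529 ≠ 5.0000 ✗
  …
  (3.5, 6.5, 30°): r_1=5.0000, r_2=1.0000, r_3=0.5774 — all match ✓
No second candidate reproduces the full scan.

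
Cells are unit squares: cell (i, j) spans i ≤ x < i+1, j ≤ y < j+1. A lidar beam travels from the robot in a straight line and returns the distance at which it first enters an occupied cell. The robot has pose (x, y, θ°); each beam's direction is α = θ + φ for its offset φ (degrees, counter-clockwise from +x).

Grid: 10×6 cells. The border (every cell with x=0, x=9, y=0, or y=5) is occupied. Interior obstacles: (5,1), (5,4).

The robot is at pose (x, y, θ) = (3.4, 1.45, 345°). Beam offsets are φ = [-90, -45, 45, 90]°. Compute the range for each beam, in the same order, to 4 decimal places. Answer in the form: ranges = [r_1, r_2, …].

ranges = [0.4659, 0.5196, 6.4663, 3.6752]

beam 1: φ=-90°, α=255°
  dir = (cos 255°, sin 255°) = (-0.2588, -0.9659); from cell (3,1)
  next x-line at t=1.5455, next y-line at t=0.4659; Δt_x=3.8637, Δt_y=1.0353
    y: enter (3,0) at t=0.4659 ← occupied
  → r_1 = 0.4659
beam 2: φ=-45°, α=300°
  dir = (cos 300°, sin 300°) = (0.5000, -0.8660); from cell (3,1)
  next x-line at t=1.2000, next y-line at t=0.5196; Δt_x=2.0000, Δt_y=1.1547
    y: enter (3,0) at t=0.5196 ← occupied
  → r_2 = 0.5196
beam 3: φ=45°, α=30°
  dir = (cos 30°, sin 30°) = (0.8660, 0.5000); from cell (3,1)
  next x-line at t=0.6928, next y-line at t=1.1000; Δt_x=1.1547, Δt_y=2.0000
    x: enter (4,1) at t=0.6928
    y: enter (4,2) at t=1.1000
    x: enter (5,2) at t=1.8475
    x: enter (6,2) at t=3.0022
    y: enter (6,3) at t=3.1000
    x: enter (7,3) at t=4.1569
    y: enter (7,4) at t=5.1000
    x: enter (8,4) at t=5.3116
    x: enter (9,4) at t=6.4663 ← occupied
  → r_3 = 6.4663
beam 4: φ=90°, α=75°
  dir = (cos 75°, sin 75°) = (0.2588, 0.9659); from cell (3,1)
  next x-line at t=2.3182, next y-line at t=0.5694; Δt_x=3.8637, Δt_y=1.0353
    y: enter (3,2) at t=0.5694
    y: enter (3,3) at t=1.6047
    x: enter (4,3) at t=2.3182
    y: enter (4,4) at t=2.6400
    y: enter (4,5) at t=3.6752 ← occupied
  → r_4 = 3.6752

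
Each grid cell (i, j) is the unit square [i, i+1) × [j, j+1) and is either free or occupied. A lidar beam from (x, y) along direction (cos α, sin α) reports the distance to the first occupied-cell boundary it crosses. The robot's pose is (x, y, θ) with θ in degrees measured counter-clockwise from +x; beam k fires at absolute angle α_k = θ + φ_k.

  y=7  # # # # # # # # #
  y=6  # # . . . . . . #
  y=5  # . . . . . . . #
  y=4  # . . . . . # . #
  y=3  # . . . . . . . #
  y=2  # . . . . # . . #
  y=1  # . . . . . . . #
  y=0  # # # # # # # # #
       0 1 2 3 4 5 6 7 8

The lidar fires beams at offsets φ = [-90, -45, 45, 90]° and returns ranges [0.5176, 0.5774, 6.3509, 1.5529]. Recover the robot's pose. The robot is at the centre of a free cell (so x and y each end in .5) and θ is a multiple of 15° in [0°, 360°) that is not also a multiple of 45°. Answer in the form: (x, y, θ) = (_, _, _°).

(x, y, θ) = (6.5, 6.5, 165°)

Enumerate (i+0.5, j+0.5, θ) over the 39 free cells and 16 admissible headings. For each, cast all 4 beams and compare to the given ranges.
  (1.5, 5.5, 30°): beam 1 = 5.1962 ≠ 0.5176 ✗
  (2.5, 3.5, 240°): beam 1 = 1.7321 ≠ 0.5176 ✗
  (3.5, 3.5, 120°): beam 1 = 2.8868 ≠ 0.5176 ✗
  (5.5, 4.5, 195°): beam 1 = 2.5882 ≠ 0.5176 ✗
  …
  (6.5, 6.5, 165°): r_1=0.5176, r_2=0.5774, r_3=6.3509, r_4=1.5529 — all match ✓
Unique over the lattice → pose = (6.5, 6.5, 165°).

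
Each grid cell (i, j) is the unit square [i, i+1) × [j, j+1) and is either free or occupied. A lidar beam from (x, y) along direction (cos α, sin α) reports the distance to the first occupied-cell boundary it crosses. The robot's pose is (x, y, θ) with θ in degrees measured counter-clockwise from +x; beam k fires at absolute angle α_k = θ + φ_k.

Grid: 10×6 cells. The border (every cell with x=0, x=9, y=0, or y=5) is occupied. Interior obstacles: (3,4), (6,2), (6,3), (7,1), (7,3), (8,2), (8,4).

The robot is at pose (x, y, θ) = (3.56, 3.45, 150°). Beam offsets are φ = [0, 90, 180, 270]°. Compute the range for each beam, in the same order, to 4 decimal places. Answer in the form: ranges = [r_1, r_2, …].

ranges = [2.9560, 2.8290, 2.8175, 0.6351]

beam 1: φ=0°, α=150°
  cosα=-0.8660 sinα=0.5000 | (3,3) | tMaxX 0.6466 tMaxY 1.1000 | tΔX 1.1547 tΔY 2.0000
    t=0.6466 [x] (2,3)
    t=1.1000 [y] (2,4)
    t=1.8013 [x] (1,4)
    t=2.9560 [x] (0,4) — stop
  → r_1 = 2.9560
beam 2: φ=90°, α=240°
  cosα=-0.5000 sinα=-0.8660 | (3,3) | tMaxX 1.1200 tMaxY 0.5196 | tΔX 2.0000 tΔY 1.1547
    t=0.5196 [y] (3,2)
    t=1.1200 [x] (2,2)
    t=1.6743 [y] (2,1)
    t=2.8290 [y] (2,0) — stop
  → r_2 = 2.8290
beam 3: φ=180°, α=330°
  cosα=0.8660 sinα=-0.5000 | (3,3) | tMaxX 0.5081 tMaxY 0.9000 | tΔX 1.1547 tΔY 2.0000
    t=0.5081 [x] (4,3)
    t=0.9000 [y] (4,2)
    t=1.6628 [x] (5,2)
    t=2.8175 [x] (6,2) — stop
  → r_3 = 2.8175
beam 4: φ=270°, α=60°
  cosα=0.5000 sinα=0.8660 | (3,3) | tMaxX 0.8800 tMaxY 0.6351 | tΔX 2.0000 tΔY 1.1547
    t=0.6351 [y] (3,4) — stop
  → r_4 = 0.6351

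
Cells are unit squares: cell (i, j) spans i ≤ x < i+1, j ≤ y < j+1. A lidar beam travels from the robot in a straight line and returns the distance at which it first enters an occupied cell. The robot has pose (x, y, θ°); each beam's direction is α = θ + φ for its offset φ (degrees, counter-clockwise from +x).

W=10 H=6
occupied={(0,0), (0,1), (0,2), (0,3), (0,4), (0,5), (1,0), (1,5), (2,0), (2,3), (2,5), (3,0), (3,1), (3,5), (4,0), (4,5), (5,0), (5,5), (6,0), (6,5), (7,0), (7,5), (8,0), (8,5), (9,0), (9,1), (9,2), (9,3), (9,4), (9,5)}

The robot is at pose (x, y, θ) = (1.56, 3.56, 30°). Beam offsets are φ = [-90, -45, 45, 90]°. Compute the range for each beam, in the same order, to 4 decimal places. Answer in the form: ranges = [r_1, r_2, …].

beam 1: φ=-90°, α=300°
  cosα=0.5000 sinα=-0.8660 | (1,3) | tMaxX 0.8800 tMaxY 0.6466 | tΔX 2.0000 tΔY 1.1547
    t=0.6466 [y] (1,2)
    t=0.8800 [x] (2,2)
    t=1.8013 [y] (2,1)
    t=2.8800 [x] (3,1) — stop
  → r_1 = 2.8800
beam 2: φ=-45°, α=345°
  cosα=0.9659 sinα=-0.2588 | (1,3) | tMaxX 0.4555 tMaxY 2.1637 | tΔX 1.0353 tΔY 3.8637
    t=0.4555 [x] (2,3) — stop
  → r_2 = 0.4555
beam 3: φ=45°, α=75°
  cosα=0.2588 sinα=0.9659 | (1,3) | tMaxX 1.7000 tMaxY 0.4555 | tΔX 3.8637 tΔY 1.0353
    t=0.4555 [y] (1,4)
    t=1.4908 [y] (1,5) — stop
  → r_3 = 1.4908
beam 4: φ=90°, α=120°
  cosα=-0.5000 sinα=0.8660 | (1,3) | tMaxX 1.1200 tMaxY 0.5081 | tΔX 2.0000 tΔY 1.1547
    t=0.5081 [y] (1,4)
    t=1.1200 [x] (0,4) — stop
  → r_4 = 1.1200

ranges = [2.8800, 0.4555, 1.4908, 1.1200]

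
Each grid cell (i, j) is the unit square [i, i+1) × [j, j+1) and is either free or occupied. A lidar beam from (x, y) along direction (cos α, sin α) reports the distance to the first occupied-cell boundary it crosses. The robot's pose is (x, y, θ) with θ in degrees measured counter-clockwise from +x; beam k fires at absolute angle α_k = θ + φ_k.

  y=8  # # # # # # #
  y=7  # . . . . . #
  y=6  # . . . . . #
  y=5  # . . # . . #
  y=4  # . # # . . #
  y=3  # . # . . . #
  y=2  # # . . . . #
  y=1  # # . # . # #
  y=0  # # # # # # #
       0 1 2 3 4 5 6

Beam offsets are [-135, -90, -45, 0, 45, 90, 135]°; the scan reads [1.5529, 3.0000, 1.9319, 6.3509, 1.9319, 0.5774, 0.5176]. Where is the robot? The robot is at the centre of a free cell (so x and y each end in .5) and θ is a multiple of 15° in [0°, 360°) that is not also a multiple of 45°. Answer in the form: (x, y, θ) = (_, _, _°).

(x, y, θ) = (5.5, 6.5, 240°)

Enumerate (i+0.5, j+0.5, θ) over the 27 free cells and 16 admissible headings. For each, cast all 7 beams and compare to the given ranges.
  (2.5, 2.5, 30°): beam 2 = 1.0000 ≠ 3.0000 ✗
  (3.5, 7.5, 210°): beam 1 = 0.5176 ≠ 1.5529 ✗
  (3.5, 3.5, 255°): beam 1 = 0.5774 ≠ 1.5529 ✗
  (5.5, 3.5, 240°): beam 1 = 4.6587 ≠ 1.5529 ✗
  …
  (5.5, 6.5, 240°): r_1=1.5529, r_2=3.0000, r_3=1.9319, r_4=6.3509, r_5=1.9319, r_6=0.5774, r_7=0.5176 — all match ✓
Unique over the lattice → pose = (5.5, 6.5, 240°).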